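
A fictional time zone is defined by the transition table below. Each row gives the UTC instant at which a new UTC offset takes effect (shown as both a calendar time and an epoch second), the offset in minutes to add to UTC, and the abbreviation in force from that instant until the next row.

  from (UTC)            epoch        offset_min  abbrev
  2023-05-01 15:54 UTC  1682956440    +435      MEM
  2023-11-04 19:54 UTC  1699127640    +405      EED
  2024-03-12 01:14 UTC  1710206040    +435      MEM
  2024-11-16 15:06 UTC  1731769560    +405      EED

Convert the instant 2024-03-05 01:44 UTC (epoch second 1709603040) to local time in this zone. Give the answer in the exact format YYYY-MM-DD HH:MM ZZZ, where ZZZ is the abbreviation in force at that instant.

Query: 2024-03-05 01:44 UTC
Rule 2/4 (EED, +06:45): 2023-11-04 19:54 UTC ≤ query < 2024-03-12 01:14 UTC
1·60 + 44 + 405 = 509 min
509 = 0·1440 + 509; 509 = 8·60 + 29 → 08:29, same day
→ 2024-03-05 08:29 EED

2024-03-05 08:29 EED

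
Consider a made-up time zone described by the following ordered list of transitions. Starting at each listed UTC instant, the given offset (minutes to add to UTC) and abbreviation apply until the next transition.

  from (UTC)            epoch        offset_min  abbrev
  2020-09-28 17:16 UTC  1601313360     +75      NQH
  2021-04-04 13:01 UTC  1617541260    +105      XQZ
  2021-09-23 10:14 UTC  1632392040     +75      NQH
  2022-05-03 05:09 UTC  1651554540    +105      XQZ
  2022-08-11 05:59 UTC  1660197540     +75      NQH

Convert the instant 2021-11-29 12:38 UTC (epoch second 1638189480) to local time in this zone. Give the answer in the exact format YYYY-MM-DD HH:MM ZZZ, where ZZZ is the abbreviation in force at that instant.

2021-11-29 13:53 NQH

Query: 2021-11-29 12:38 UTC
Rule 3/5 (NQH, +01:15): 2021-09-23 10:14 UTC ≤ query < 2022-05-03 05:09 UTC
12·60 + 38 + 75 = 833 min
833 = 0·1440 + 833; 833 = 13·60 + 53 → 13:53, same day
→ 2021-11-29 13:53 NQH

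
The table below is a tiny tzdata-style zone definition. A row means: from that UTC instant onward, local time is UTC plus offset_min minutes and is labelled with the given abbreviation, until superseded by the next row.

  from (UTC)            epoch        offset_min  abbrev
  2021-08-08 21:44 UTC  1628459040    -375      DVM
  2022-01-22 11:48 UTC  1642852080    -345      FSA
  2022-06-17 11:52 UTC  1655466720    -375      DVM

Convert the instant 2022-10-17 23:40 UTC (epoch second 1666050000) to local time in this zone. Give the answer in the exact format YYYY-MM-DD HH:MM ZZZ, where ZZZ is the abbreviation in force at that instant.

2022-10-17 17:25 DVM

Query: 2022-10-17 23:40 UTC
Rule 3/3 (DVM, -06:15): 2022-06-17 11:52 UTC ≤ query < +∞
23·60 + 40 - 375 = 1045 min
1045 = 0·1440 + 1045; 1045 = 17·60 + 25 → 17:25, same day
→ 2022-10-17 17:25 DVM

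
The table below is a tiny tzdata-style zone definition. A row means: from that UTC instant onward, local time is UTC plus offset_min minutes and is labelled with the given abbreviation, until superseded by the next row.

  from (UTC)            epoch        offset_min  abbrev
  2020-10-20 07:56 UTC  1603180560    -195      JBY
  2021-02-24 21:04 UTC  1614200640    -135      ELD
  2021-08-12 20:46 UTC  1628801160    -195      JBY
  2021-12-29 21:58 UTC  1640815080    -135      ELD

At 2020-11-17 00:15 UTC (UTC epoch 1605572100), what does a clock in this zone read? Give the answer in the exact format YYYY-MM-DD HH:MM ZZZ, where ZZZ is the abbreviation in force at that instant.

2020-11-16 21:00 JBY

Query: 2020-11-17 00:15 UTC
Rule 1/4 (JBY, -03:15): 2020-10-20 07:56 UTC ≤ query < 2021-02-24 21:04 UTC
0·60 + 15 - 195 = -180 min
-180 = -1·1440 + 1260; 1260 = 21·60 + 0 → 21:00, 2020-11-17 - 1 day = 2020-11-16
→ 2020-11-16 21:00 JBY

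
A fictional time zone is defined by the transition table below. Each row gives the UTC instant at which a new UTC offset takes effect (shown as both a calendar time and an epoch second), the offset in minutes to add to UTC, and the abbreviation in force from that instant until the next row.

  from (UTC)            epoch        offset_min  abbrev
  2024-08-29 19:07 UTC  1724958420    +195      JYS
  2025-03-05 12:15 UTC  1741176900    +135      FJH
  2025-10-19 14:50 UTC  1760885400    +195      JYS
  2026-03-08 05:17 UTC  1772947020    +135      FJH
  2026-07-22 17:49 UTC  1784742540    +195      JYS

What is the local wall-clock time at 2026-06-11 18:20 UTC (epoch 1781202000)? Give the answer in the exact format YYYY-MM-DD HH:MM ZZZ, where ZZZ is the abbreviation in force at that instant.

2026-06-11 20:35 FJH

Query: 2026-06-11 18:20 UTC
Rule 4/5 (FJH, +02:15): 2026-03-08 05:17 UTC ≤ query < 2026-07-22 17:49 UTC
18·60 + 20 + 135 = 1235 min
1235 = 0·1440 + 1235; 1235 = 20·60 + 35 → 20:35, same day
→ 2026-06-11 20:35 FJH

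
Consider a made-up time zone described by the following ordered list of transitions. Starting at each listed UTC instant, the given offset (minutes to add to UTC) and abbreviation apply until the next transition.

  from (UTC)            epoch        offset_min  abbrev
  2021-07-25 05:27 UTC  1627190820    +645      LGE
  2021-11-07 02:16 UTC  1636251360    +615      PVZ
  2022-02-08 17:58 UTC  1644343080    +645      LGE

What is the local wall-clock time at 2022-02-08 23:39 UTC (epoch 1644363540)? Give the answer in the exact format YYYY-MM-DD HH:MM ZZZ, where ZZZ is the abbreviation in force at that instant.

2022-02-09 10:24 LGE

Query: 2022-02-08 23:39 UTC
Rule 3/3 (LGE, +10:45): 2022-02-08 17:58 UTC ≤ query < +∞
23·60 + 39 + 645 = 2064 min
2064 = 1·1440 + 624; 624 = 10·60 + 24 → 10:24, 2022-02-08 + 1 day = 2022-02-09
→ 2022-02-09 10:24 LGE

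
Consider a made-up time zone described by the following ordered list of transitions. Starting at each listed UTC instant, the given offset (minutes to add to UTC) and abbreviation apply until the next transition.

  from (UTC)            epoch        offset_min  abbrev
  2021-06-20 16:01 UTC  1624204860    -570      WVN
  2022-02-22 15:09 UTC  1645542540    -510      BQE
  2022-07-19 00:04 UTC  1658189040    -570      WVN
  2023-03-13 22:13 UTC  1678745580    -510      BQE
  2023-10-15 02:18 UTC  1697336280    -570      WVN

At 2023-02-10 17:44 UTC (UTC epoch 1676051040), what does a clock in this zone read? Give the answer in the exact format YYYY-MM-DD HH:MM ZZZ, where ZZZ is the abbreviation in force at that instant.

Query: 2023-02-10 17:44 UTC
Rule 3/5 (WVN, -09:30): 2022-07-19 00:04 UTC ≤ query < 2023-03-13 22:13 UTC
17·60 + 44 - 570 = 494 min
494 = 0·1440 + 494; 494 = 8·60 + 14 → 08:14, same day
→ 2023-02-10 08:14 WVN

2023-02-10 08:14 WVN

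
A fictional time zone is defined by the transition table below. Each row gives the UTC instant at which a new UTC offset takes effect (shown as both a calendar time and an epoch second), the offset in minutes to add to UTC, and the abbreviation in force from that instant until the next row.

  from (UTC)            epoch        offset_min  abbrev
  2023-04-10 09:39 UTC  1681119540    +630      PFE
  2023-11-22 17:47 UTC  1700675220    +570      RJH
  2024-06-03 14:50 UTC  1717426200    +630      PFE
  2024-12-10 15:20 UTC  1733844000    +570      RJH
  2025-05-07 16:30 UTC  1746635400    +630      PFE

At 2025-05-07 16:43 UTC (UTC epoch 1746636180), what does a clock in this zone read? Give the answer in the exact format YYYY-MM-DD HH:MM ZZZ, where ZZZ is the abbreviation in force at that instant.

2025-05-08 03:13 PFE

Query: 2025-05-07 16:43 UTC
Rule 5/5 (PFE, +10:30): 2025-05-07 16:30 UTC ≤ query < +∞
16·60 + 43 + 630 = 1633 min
1633 = 1·1440 + 193; 193 = 3·60 + 13 → 03:13, 2025-05-07 + 1 day = 2025-05-08
→ 2025-05-08 03:13 PFE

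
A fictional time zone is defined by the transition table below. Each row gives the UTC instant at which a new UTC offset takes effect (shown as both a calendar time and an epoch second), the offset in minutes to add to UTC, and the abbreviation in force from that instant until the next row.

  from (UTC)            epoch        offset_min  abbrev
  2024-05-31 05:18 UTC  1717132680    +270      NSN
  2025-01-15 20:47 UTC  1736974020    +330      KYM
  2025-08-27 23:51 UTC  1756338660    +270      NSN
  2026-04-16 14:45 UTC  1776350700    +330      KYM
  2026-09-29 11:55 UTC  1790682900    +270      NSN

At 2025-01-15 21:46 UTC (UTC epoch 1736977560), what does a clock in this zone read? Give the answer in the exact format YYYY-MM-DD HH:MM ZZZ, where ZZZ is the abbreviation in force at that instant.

Query: 2025-01-15 21:46 UTC
Rule 2/5 (KYM, +05:30): 2025-01-15 20:47 UTC ≤ query < 2025-08-27 23:51 UTC
21·60 + 46 + 330 = 1636 min
1636 = 1·1440 + 196; 196 = 3·60 + 16 → 03:16, 2025-01-15 + 1 day = 2025-01-16
→ 2025-01-16 03:16 KYM

2025-01-16 03:16 KYM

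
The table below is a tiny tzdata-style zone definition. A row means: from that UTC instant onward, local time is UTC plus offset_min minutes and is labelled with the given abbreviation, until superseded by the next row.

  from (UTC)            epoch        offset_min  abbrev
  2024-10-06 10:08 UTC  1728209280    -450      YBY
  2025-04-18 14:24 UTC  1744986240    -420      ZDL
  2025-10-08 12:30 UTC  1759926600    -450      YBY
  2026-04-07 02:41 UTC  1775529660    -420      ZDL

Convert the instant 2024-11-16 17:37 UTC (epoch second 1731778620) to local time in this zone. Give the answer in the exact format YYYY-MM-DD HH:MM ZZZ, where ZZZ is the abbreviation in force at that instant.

2024-11-16 10:07 YBY

Query: 2024-11-16 17:37 UTC
Rule 1/4 (YBY, -07:30): 2024-10-06 10:08 UTC ≤ query < 2025-04-18 14:24 UTC
17·60 + 37 - 450 = 607 min
607 = 0·1440 + 607; 607 = 10·60 + 7 → 10:07, same day
→ 2024-11-16 10:07 YBY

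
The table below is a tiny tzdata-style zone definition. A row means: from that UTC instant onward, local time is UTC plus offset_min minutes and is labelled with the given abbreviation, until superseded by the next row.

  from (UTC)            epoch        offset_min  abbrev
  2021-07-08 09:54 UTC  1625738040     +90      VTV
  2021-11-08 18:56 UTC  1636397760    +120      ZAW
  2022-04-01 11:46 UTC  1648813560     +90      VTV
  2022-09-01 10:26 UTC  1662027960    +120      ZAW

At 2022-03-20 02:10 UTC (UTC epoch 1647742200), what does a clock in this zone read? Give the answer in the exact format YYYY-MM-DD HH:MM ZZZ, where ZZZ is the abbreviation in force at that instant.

2022-03-20 04:10 ZAW

Query: 2022-03-20 02:10 UTC
Rule 2/4 (ZAW, +02:00): 2021-11-08 18:56 UTC ≤ query < 2022-04-01 11:46 UTC
2·60 + 10 + 120 = 250 min
250 = 0·1440 + 250; 250 = 4·60 + 10 → 04:10, same day
→ 2022-03-20 04:10 ZAW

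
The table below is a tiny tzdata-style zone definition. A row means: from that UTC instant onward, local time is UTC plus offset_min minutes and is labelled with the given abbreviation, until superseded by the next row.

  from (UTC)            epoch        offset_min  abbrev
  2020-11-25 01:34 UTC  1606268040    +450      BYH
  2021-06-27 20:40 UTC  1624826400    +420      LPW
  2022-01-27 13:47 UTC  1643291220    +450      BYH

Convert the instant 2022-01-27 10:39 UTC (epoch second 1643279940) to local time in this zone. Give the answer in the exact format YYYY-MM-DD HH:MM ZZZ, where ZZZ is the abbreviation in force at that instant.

Query: 2022-01-27 10:39 UTC
Rule 2/3 (LPW, +07:00): 2021-06-27 20:40 UTC ≤ query < 2022-01-27 13:47 UTC
10·60 + 39 + 420 = 1059 min
1059 = 0·1440 + 1059; 1059 = 17·60 + 39 → 17:39, same day
→ 2022-01-27 17:39 LPW

2022-01-27 17:39 LPW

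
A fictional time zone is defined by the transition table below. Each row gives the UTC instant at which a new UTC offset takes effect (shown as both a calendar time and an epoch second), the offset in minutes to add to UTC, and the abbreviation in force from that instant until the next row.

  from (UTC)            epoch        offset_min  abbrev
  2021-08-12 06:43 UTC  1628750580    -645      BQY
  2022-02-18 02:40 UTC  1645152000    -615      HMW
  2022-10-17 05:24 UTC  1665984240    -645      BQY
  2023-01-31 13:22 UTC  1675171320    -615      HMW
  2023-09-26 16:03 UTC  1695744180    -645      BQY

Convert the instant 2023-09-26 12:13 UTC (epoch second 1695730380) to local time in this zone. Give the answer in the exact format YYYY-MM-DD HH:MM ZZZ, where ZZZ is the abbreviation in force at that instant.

2023-09-26 01:58 HMW

Query: 2023-09-26 12:13 UTC
Rule 4/5 (HMW, -10:15): 2023-01-31 13:22 UTC ≤ query < 2023-09-26 16:03 UTC
12·60 + 13 - 615 = 118 min
118 = 0·1440 + 118; 118 = 1·60 + 58 → 01:58, same day
→ 2023-09-26 01:58 HMW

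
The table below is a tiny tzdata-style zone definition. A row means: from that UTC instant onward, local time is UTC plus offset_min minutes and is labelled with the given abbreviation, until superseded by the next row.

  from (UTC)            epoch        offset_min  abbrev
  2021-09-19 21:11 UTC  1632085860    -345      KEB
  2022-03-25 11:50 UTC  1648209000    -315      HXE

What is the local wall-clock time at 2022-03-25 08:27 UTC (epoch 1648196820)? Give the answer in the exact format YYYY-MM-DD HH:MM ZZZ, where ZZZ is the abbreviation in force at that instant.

2022-03-25 02:42 KEB

Query: 2022-03-25 08:27 UTC
Rule 1/2 (KEB, -05:45): 2021-09-19 21:11 UTC ≤ query < 2022-03-25 11:50 UTC
8·60 + 27 - 345 = 162 min
162 = 0·1440 + 162; 162 = 2·60 + 42 → 02:42, same day
→ 2022-03-25 02:42 KEB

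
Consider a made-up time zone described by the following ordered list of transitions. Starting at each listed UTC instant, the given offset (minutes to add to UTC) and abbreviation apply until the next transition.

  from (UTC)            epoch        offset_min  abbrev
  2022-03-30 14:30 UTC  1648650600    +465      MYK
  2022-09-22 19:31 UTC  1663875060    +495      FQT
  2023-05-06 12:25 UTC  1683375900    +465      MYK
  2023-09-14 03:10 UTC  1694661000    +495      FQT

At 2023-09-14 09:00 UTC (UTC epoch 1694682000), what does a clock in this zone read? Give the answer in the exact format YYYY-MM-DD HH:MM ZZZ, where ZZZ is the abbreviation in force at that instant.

2023-09-14 17:15 FQT

Query: 2023-09-14 09:00 UTC
Rule 4/4 (FQT, +08:15): 2023-09-14 03:10 UTC ≤ query < +∞
9·60 + 0 + 495 = 1035 min
1035 = 0·1440 + 1035; 1035 = 17·60 + 15 → 17:15, same day
→ 2023-09-14 17:15 FQT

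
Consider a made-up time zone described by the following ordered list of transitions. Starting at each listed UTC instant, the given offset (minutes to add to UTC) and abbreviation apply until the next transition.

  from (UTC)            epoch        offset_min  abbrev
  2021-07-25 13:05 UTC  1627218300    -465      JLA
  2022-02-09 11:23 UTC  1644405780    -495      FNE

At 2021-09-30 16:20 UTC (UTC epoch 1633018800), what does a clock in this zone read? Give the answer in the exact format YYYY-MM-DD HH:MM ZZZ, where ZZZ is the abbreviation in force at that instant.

2021-09-30 08:35 JLA

Query: 2021-09-30 16:20 UTC
Rule 1/2 (JLA, -07:45): 2021-07-25 13:05 UTC ≤ query < 2022-02-09 11:23 UTC
16·60 + 20 - 465 = 515 min
515 = 0·1440 + 515; 515 = 8·60 + 35 → 08:35, same day
→ 2021-09-30 08:35 JLA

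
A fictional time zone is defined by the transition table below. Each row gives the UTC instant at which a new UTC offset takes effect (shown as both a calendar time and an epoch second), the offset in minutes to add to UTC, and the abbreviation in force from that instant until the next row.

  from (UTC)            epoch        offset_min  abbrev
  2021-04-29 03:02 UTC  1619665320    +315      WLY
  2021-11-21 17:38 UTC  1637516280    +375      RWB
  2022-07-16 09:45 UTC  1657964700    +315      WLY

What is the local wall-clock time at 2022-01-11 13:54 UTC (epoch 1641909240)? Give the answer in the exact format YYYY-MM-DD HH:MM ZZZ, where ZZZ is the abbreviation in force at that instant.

2022-01-11 20:09 RWB

Query: 2022-01-11 13:54 UTC
Rule 2/3 (RWB, +06:15): 2021-11-21 17:38 UTC ≤ query < 2022-07-16 09:45 UTC
13·60 + 54 + 375 = 1209 min
1209 = 0·1440 + 1209; 1209 = 20·60 + 9 → 20:09, same day
→ 2022-01-11 20:09 RWB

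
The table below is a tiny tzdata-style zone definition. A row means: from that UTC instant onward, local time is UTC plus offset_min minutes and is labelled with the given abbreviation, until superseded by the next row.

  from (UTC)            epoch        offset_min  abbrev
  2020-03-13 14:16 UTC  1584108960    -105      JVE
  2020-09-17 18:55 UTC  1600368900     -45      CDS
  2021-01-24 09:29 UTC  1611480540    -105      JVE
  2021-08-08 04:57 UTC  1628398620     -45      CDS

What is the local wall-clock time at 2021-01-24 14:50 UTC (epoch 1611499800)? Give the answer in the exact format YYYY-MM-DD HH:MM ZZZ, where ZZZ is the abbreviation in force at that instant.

2021-01-24 13:05 JVE

Query: 2021-01-24 14:50 UTC
Rule 3/4 (JVE, -01:45): 2021-01-24 09:29 UTC ≤ query < 2021-08-08 04:57 UTC
14·60 + 50 - 105 = 785 min
785 = 0·1440 + 785; 785 = 13·60 + 5 → 13:05, same day
→ 2021-01-24 13:05 JVE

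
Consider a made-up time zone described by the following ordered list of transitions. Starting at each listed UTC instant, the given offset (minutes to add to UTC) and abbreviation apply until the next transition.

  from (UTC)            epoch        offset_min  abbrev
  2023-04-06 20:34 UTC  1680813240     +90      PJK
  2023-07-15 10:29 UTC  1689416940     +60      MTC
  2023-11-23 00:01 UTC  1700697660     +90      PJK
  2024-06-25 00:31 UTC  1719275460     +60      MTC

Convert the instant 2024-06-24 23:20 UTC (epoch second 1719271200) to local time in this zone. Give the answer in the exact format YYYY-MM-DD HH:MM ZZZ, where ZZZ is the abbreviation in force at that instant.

2024-06-25 00:50 PJK

Query: 2024-06-24 23:20 UTC
Rule 3/4 (PJK, +01:30): 2023-11-23 00:01 UTC ≤ query < 2024-06-25 00:31 UTC
23·60 + 20 + 90 = 1490 min
1490 = 1·1440 + 50; 50 = 0·60 + 50 → 00:50, 2024-06-24 + 1 day = 2024-06-25
→ 2024-06-25 00:50 PJK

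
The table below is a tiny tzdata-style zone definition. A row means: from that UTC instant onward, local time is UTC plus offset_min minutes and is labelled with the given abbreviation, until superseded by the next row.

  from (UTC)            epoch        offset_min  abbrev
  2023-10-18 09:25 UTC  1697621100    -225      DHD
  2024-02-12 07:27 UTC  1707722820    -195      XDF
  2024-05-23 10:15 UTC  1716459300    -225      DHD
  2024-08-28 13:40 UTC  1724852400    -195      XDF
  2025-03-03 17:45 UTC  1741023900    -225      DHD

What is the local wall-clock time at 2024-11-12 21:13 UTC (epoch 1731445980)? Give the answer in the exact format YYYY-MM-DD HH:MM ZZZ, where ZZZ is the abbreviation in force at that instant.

2024-11-12 17:58 XDF

Query: 2024-11-12 21:13 UTC
Rule 4/5 (XDF, -03:15): 2024-08-28 13:40 UTC ≤ query < 2025-03-03 17:45 UTC
21·60 + 13 - 195 = 1078 min
1078 = 0·1440 + 1078; 1078 = 17·60 + 58 → 17:58, same day
→ 2024-11-12 17:58 XDF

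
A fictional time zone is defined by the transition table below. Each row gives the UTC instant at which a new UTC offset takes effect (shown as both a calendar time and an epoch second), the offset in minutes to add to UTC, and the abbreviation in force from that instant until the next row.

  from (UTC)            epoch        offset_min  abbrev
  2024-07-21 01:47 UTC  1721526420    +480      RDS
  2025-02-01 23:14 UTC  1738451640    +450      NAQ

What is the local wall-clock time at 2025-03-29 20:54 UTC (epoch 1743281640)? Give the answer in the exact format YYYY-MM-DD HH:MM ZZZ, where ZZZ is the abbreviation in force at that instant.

2025-03-30 04:24 NAQ

Query: 2025-03-29 20:54 UTC
Rule 2/2 (NAQ, +07:30): 2025-02-01 23:14 UTC ≤ query < +∞
20·60 + 54 + 450 = 1704 min
1704 = 1·1440 + 264; 264 = 4·60 + 24 → 04:24, 2025-03-29 + 1 day = 2025-03-30
→ 2025-03-30 04:24 NAQ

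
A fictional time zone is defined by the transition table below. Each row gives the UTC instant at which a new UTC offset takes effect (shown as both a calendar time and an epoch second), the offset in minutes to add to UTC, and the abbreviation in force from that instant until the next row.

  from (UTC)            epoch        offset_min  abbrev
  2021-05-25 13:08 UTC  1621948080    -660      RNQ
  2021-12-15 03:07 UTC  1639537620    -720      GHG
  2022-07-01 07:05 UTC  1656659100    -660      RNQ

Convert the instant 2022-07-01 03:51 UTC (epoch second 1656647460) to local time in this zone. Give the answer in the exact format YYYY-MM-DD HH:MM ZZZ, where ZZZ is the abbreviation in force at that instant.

2022-06-30 15:51 GHG

Query: 2022-07-01 03:51 UTC
Rule 2/3 (GHG, -12:00): 2021-12-15 03:07 UTC ≤ query < 2022-07-01 07:05 UTC
3·60 + 51 - 720 = -489 min
-489 = -1·1440 + 951; 951 = 15·60 + 51 → 15:51, 2022-07-01 - 1 day = 2022-06-30
→ 2022-06-30 15:51 GHG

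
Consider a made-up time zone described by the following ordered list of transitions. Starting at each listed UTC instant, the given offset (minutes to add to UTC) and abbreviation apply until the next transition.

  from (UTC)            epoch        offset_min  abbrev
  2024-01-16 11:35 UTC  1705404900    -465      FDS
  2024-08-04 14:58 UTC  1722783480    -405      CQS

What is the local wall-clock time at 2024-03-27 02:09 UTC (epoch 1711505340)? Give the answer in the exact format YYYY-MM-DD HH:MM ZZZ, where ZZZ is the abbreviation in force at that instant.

2024-03-26 18:24 FDS

Query: 2024-03-27 02:09 UTC
Rule 1/2 (FDS, -07:45): 2024-01-16 11:35 UTC ≤ query < 2024-08-04 14:58 UTC
2·60 + 9 - 465 = -336 min
-336 = -1·1440 + 1104; 1104 = 18·60 + 24 → 18:24, 2024-03-27 - 1 day = 2024-03-26
→ 2024-03-26 18:24 FDS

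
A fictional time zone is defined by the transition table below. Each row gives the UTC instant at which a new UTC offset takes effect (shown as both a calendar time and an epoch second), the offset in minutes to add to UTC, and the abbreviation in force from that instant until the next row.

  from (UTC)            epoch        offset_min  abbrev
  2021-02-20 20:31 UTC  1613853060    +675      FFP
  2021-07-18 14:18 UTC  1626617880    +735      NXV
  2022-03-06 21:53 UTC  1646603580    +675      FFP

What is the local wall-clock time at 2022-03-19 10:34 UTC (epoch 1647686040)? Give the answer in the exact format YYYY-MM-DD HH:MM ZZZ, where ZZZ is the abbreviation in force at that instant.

Query: 2022-03-19 10:34 UTC
Rule 3/3 (FFP, +11:15): 2022-03-06 21:53 UTC ≤ query < +∞
10·60 + 34 + 675 = 1309 min
1309 = 0·1440 + 1309; 1309 = 21·60 + 49 → 21:49, same day
→ 2022-03-19 21:49 FFP

2022-03-19 21:49 FFP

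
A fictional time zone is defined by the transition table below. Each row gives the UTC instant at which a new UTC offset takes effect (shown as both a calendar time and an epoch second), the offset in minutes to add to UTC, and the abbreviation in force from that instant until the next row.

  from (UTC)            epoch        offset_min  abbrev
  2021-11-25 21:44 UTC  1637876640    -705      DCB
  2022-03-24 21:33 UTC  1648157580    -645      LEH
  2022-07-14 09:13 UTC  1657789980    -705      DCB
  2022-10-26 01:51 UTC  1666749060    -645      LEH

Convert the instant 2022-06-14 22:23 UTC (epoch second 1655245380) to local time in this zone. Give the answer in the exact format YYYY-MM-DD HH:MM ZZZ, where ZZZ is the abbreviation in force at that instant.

Query: 2022-06-14 22:23 UTC
Rule 2/4 (LEH, -10:45): 2022-03-24 21:33 UTC ≤ query < 2022-07-14 09:13 UTC
22·60 + 23 - 645 = 698 min
698 = 0·1440 + 698; 698 = 11·60 + 38 → 11:38, same day
→ 2022-06-14 11:38 LEH

2022-06-14 11:38 LEH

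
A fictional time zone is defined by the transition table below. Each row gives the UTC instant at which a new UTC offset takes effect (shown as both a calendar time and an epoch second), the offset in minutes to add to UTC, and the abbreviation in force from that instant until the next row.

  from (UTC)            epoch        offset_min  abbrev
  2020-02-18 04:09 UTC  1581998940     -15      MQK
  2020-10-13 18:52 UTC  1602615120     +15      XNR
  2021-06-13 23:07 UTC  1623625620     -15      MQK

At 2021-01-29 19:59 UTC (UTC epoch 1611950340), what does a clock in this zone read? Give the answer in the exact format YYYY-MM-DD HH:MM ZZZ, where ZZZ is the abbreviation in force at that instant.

Query: 2021-01-29 19:59 UTC
Rule 2/3 (XNR, +00:15): 2020-10-13 18:52 UTC ≤ query < 2021-06-13 23:07 UTC
19·60 + 59 + 15 = 1214 min
1214 = 0·1440 + 1214; 1214 = 20·60 + 14 → 20:14, same day
→ 2021-01-29 20:14 XNR

2021-01-29 20:14 XNR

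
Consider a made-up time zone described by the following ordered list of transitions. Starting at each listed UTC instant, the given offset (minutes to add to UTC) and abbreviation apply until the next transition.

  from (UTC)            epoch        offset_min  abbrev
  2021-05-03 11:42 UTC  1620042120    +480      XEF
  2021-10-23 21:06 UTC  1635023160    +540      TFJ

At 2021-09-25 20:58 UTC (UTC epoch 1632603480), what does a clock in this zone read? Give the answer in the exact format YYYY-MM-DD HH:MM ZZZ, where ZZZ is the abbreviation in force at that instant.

Query: 2021-09-25 20:58 UTC
Rule 1/2 (XEF, +08:00): 2021-05-03 11:42 UTC ≤ query < 2021-10-23 21:06 UTC
20·60 + 58 + 480 = 1738 min
1738 = 1·1440 + 298; 298 = 4·60 + 58 → 04:58, 2021-09-25 + 1 day = 2021-09-26
→ 2021-09-26 04:58 XEF

2021-09-26 04:58 XEF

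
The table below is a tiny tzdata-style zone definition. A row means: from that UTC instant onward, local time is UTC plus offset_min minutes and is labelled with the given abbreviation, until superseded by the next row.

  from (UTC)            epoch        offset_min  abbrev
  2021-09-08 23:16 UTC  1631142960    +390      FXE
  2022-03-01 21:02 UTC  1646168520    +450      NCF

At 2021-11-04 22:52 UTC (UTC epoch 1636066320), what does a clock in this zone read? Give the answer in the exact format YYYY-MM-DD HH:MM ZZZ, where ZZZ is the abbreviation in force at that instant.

Query: 2021-11-04 22:52 UTC
Rule 1/2 (FXE, +06:30): 2021-09-08 23:16 UTC ≤ query < 2022-03-01 21:02 UTC
22·60 + 52 + 390 = 1762 min
1762 = 1·1440 + 322; 322 = 5·60 + 22 → 05:22, 2021-11-04 + 1 day = 2021-11-05
→ 2021-11-05 05:22 FXE

2021-11-05 05:22 FXE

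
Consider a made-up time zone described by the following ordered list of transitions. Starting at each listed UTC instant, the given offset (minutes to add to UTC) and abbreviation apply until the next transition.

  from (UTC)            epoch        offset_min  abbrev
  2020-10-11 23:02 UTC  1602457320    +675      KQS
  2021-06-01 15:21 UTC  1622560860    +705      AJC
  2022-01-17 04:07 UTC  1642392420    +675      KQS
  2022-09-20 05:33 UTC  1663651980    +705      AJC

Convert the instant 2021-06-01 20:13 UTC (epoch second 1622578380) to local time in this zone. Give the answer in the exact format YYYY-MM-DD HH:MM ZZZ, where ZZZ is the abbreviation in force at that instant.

Query: 2021-06-01 20:13 UTC
Rule 2/4 (AJC, +11:45): 2021-06-01 15:21 UTC ≤ query < 2022-01-17 04:07 UTC
20·60 + 13 + 705 = 1918 min
1918 = 1·1440 + 478; 478 = 7·60 + 58 → 07:58, 2021-06-01 + 1 day = 2021-06-02
→ 2021-06-02 07:58 AJC

2021-06-02 07:58 AJC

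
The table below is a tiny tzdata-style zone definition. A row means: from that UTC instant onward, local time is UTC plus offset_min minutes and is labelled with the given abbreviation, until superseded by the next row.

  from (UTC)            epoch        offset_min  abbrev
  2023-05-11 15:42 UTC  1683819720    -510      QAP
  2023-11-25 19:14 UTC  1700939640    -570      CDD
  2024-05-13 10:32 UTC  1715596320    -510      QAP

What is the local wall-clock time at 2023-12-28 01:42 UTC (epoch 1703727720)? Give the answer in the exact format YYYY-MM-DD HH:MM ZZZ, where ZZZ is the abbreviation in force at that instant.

Query: 2023-12-28 01:42 UTC
Rule 2/3 (CDD, -09:30): 2023-11-25 19:14 UTC ≤ query < 2024-05-13 10:32 UTC
1·60 + 42 - 570 = -468 min
-468 = -1·1440 + 972; 972 = 16·60 + 12 → 16:12, 2023-12-28 - 1 day = 2023-12-27
→ 2023-12-27 16:12 CDD

2023-12-27 16:12 CDD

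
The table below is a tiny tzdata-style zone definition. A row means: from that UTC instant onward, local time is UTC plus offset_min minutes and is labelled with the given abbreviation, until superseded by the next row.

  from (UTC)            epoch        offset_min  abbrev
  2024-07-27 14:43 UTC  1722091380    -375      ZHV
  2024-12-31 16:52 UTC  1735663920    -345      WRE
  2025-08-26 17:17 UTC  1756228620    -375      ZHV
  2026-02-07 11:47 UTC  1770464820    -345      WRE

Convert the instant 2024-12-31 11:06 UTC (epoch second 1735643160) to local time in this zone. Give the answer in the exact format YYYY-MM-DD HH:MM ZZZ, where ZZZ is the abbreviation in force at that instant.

Query: 2024-12-31 11:06 UTC
Rule 1/4 (ZHV, -06:15): 2024-07-27 14:43 UTC ≤ query < 2024-12-31 16:52 UTC
11·60 + 6 - 375 = 291 min
291 = 0·1440 + 291; 291 = 4·60 + 51 → 04:51, same day
→ 2024-12-31 04:51 ZHV

2024-12-31 04:51 ZHV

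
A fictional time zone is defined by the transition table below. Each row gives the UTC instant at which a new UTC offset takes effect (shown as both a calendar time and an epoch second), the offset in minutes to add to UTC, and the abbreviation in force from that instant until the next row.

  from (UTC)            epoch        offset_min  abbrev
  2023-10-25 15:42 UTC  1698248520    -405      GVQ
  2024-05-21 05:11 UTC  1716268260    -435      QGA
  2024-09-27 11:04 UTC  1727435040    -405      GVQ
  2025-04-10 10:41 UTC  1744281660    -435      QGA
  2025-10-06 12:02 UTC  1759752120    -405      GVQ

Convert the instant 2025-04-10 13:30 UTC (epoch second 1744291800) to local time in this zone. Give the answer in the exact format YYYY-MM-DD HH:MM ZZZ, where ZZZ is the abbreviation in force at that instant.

2025-04-10 06:15 QGA

Query: 2025-04-10 13:30 UTC
Rule 4/5 (QGA, -07:15): 2025-04-10 10:41 UTC ≤ query < 2025-10-06 12:02 UTC
13·60 + 30 - 435 = 375 min
375 = 0·1440 + 375; 375 = 6·60 + 15 → 06:15, same day
→ 2025-04-10 06:15 QGA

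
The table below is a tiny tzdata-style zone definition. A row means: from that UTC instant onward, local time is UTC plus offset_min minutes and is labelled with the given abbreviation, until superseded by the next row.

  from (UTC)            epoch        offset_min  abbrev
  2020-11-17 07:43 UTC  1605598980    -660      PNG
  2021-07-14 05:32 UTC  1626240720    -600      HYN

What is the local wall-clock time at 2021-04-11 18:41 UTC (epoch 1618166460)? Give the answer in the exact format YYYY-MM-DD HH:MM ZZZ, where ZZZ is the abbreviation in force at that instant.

Query: 2021-04-11 18:41 UTC
Rule 1/2 (PNG, -11:00): 2020-11-17 07:43 UTC ≤ query < 2021-07-14 05:32 UTC
18·60 + 41 - 660 = 461 min
461 = 0·1440 + 461; 461 = 7·60 + 41 → 07:41, same day
→ 2021-04-11 07:41 PNG

2021-04-11 07:41 PNG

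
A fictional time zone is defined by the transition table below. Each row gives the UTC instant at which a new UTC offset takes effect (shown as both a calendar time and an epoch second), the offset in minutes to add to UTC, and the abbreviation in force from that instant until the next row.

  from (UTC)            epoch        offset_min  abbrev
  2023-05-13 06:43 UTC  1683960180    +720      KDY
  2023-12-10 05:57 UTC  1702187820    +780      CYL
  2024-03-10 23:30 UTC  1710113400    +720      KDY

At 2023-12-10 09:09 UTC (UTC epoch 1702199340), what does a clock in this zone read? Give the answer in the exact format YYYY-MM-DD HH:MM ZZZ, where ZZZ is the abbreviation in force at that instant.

2023-12-10 22:09 CYL

Query: 2023-12-10 09:09 UTC
Rule 2/3 (CYL, +13:00): 2023-12-10 05:57 UTC ≤ query < 2024-03-10 23:30 UTC
9·60 + 9 + 780 = 1329 min
1329 = 0·1440 + 1329; 1329 = 22·60 + 9 → 22:09, same day
→ 2023-12-10 22:09 CYL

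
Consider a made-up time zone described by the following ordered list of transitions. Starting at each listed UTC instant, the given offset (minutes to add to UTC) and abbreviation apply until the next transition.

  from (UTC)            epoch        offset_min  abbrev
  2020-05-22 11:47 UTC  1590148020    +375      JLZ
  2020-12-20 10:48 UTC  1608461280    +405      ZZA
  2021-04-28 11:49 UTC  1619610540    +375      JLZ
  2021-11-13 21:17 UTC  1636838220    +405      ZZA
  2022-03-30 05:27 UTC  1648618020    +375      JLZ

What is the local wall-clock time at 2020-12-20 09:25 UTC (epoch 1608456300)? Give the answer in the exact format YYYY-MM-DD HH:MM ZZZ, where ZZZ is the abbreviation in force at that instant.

Query: 2020-12-20 09:25 UTC
Rule 1/5 (JLZ, +06:15): 2020-05-22 11:47 UTC ≤ query < 2020-12-20 10:48 UTC
9·60 + 25 + 375 = 940 min
940 = 0·1440 + 940; 940 = 15·60 + 40 → 15:40, same day
→ 2020-12-20 15:40 JLZ

2020-12-20 15:40 JLZ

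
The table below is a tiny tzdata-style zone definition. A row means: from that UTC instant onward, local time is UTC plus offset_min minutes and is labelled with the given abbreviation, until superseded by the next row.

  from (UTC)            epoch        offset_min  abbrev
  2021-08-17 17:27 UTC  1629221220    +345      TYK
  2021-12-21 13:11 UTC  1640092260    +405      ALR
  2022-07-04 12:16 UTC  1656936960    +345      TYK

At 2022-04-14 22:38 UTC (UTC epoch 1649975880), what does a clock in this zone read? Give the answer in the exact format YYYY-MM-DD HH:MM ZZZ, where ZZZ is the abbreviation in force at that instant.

2022-04-15 05:23 ALR

Query: 2022-04-14 22:38 UTC
Rule 2/3 (ALR, +06:45): 2021-12-21 13:11 UTC ≤ query < 2022-07-04 12:16 UTC
22·60 + 38 + 405 = 1763 min
1763 = 1·1440 + 323; 323 = 5·60 + 23 → 05:23, 2022-04-14 + 1 day = 2022-04-15
→ 2022-04-15 05:23 ALR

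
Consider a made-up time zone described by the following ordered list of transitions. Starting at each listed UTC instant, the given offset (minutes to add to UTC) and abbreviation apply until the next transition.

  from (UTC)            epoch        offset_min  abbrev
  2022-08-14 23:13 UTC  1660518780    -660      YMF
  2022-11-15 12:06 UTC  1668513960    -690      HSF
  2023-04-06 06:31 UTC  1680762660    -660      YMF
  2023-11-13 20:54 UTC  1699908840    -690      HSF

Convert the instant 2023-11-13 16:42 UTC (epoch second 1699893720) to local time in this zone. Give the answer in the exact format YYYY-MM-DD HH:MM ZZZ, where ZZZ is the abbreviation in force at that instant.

2023-11-13 05:42 YMF

Query: 2023-11-13 16:42 UTC
Rule 3/4 (YMF, -11:00): 2023-04-06 06:31 UTC ≤ query < 2023-11-13 20:54 UTC
16·60 + 42 - 660 = 342 min
342 = 0·1440 + 342; 342 = 5·60 + 42 → 05:42, same day
→ 2023-11-13 05:42 YMF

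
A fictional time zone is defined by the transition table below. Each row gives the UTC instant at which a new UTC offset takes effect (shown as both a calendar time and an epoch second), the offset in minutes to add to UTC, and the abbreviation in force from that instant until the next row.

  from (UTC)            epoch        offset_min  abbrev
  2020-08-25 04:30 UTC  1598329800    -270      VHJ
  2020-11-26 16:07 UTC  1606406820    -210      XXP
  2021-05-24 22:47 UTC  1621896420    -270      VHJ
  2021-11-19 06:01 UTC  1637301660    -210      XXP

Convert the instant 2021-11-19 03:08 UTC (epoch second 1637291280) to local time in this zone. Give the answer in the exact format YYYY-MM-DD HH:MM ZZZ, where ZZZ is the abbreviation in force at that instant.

Query: 2021-11-19 03:08 UTC
Rule 3/4 (VHJ, -04:30): 2021-05-24 22:47 UTC ≤ query < 2021-11-19 06:01 UTC
3·60 + 8 - 270 = -82 min
-82 = -1·1440 + 1358; 1358 = 22·60 + 38 → 22:38, 2021-11-19 - 1 day = 2021-11-18
→ 2021-11-18 22:38 VHJ

2021-11-18 22:38 VHJ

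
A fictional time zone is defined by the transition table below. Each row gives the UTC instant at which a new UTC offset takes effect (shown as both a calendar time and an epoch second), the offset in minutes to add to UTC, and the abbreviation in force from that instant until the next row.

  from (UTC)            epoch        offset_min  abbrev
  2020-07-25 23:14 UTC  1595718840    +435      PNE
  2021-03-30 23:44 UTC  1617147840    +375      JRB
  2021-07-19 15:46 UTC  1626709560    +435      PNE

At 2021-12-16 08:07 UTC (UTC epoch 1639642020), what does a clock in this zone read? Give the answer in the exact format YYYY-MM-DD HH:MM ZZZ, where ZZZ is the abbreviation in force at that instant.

2021-12-16 15:22 PNE

Query: 2021-12-16 08:07 UTC
Rule 3/3 (PNE, +07:15): 2021-07-19 15:46 UTC ≤ query < +∞
8·60 + 7 + 435 = 922 min
922 = 0·1440 + 922; 922 = 15·60 + 22 → 15:22, same day
→ 2021-12-16 15:22 PNE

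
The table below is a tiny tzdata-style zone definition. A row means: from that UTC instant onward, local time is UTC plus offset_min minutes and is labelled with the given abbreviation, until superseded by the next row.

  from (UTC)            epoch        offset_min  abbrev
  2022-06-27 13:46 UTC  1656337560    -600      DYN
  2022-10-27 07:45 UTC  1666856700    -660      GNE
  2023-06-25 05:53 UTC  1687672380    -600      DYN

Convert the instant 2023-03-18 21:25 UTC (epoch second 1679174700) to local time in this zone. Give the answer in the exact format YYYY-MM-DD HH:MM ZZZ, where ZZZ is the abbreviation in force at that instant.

Query: 2023-03-18 21:25 UTC
Rule 2/3 (GNE, -11:00): 2022-10-27 07:45 UTC ≤ query < 2023-06-25 05:53 UTC
21·60 + 25 - 660 = 625 min
625 = 0·1440 + 625; 625 = 10·60 + 25 → 10:25, same day
→ 2023-03-18 10:25 GNE

2023-03-18 10:25 GNE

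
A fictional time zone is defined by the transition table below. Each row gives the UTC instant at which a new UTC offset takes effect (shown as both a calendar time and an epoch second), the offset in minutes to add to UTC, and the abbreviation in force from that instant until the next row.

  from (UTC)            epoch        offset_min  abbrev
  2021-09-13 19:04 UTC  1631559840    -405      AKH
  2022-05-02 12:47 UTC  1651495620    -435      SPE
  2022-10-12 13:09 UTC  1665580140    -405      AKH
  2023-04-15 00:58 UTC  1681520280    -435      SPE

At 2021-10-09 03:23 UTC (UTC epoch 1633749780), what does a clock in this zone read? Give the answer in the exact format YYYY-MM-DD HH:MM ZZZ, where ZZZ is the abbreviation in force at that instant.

Query: 2021-10-09 03:23 UTC
Rule 1/4 (AKH, -06:45): 2021-09-13 19:04 UTC ≤ query < 2022-05-02 12:47 UTC
3·60 + 23 - 405 = -202 min
-202 = -1·1440 + 1238; 1238 = 20·60 + 38 → 20:38, 2021-10-09 - 1 day = 2021-10-08
→ 2021-10-08 20:38 AKH

2021-10-08 20:38 AKH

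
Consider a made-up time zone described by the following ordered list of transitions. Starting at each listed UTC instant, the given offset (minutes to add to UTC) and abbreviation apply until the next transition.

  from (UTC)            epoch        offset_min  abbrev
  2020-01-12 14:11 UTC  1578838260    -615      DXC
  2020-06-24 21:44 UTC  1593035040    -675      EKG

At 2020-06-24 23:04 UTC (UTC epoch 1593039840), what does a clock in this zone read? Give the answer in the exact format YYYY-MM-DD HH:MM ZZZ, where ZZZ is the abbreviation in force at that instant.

Query: 2020-06-24 23:04 UTC
Rule 2/2 (EKG, -11:15): 2020-06-24 21:44 UTC ≤ query < +∞
23·60 + 4 - 675 = 709 min
709 = 0·1440 + 709; 709 = 11·60 + 49 → 11:49, same day
→ 2020-06-24 11:49 EKG

2020-06-24 11:49 EKG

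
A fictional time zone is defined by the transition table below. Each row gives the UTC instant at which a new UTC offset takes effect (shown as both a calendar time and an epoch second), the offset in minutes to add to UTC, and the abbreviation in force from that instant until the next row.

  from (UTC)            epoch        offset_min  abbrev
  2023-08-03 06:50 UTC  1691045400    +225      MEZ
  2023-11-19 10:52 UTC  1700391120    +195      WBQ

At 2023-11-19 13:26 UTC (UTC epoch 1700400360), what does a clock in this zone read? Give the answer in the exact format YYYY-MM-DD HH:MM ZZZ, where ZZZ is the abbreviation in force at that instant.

2023-11-19 16:41 WBQ

Query: 2023-11-19 13:26 UTC
Rule 2/2 (WBQ, +03:15): 2023-11-19 10:52 UTC ≤ query < +∞
13·60 + 26 + 195 = 1001 min
1001 = 0·1440 + 1001; 1001 = 16·60 + 41 → 16:41, same day
→ 2023-11-19 16:41 WBQ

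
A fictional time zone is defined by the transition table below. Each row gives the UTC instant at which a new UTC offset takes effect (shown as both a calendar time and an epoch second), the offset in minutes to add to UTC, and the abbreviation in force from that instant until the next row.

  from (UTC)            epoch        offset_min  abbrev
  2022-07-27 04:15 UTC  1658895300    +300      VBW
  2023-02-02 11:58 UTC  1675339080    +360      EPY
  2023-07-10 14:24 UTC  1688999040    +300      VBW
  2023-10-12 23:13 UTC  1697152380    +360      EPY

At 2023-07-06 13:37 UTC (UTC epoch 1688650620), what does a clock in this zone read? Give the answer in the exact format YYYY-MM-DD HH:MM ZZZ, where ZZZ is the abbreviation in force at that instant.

Query: 2023-07-06 13:37 UTC
Rule 2/4 (EPY, +06:00): 2023-02-02 11:58 UTC ≤ query < 2023-07-10 14:24 UTC
13·60 + 37 + 360 = 1177 min
1177 = 0·1440 + 1177; 1177 = 19·60 + 37 → 19:37, same day
→ 2023-07-06 19:37 EPY

2023-07-06 19:37 EPY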